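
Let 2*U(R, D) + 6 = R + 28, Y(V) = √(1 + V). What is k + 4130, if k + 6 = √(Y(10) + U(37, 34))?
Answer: 4124 + √(118 + 4*√11)/2 ≈ 4129.7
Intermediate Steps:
U(R, D) = 11 + R/2 (U(R, D) = -3 + (R + 28)/2 = -3 + (28 + R)/2 = -3 + (14 + R/2) = 11 + R/2)
k = -6 + √(59/2 + √11) (k = -6 + √(√(1 + 10) + (11 + (½)*37)) = -6 + √(√11 + (11 + 37/2)) = -6 + √(√11 + 59/2) = -6 + √(59/2 + √11) ≈ -0.27142)
k + 4130 = (-6 + √(118 + 4*√11)/2) + 4130 = 4124 + √(118 + 4*√11)/2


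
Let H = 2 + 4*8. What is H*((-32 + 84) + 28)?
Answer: 2720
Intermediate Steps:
H = 34 (H = 2 + 32 = 34)
H*((-32 + 84) + 28) = 34*((-32 + 84) + 28) = 34*(52 + 28) = 34*80 = 2720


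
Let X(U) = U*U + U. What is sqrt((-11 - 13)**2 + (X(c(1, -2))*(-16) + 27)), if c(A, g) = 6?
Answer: I*sqrt(69) ≈ 8.3066*I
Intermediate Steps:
X(U) = U + U**2 (X(U) = U**2 + U = U + U**2)
sqrt((-11 - 13)**2 + (X(c(1, -2))*(-16) + 27)) = sqrt((-11 - 13)**2 + ((6*(1 + 6))*(-16) + 27)) = sqrt((-24)**2 + ((6*7)*(-16) + 27)) = sqrt(576 + (42*(-16) + 27)) = sqrt(576 + (-672 + 27)) = sqrt(576 - 645) = sqrt(-69) = I*sqrt(69)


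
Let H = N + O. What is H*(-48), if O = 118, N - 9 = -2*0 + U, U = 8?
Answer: -6480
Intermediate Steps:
N = 17 (N = 9 + (-2*0 + 8) = 9 + (0 + 8) = 9 + 8 = 17)
H = 135 (H = 17 + 118 = 135)
H*(-48) = 135*(-48) = -6480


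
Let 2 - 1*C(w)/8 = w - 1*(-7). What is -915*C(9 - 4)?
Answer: 73200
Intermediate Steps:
C(w) = -40 - 8*w (C(w) = 16 - 8*(w - 1*(-7)) = 16 - 8*(w + 7) = 16 - 8*(7 + w) = 16 + (-56 - 8*w) = -40 - 8*w)
-915*C(9 - 4) = -915*(-40 - 8*(9 - 4)) = -915*(-40 - 8*5) = -915*(-40 - 40) = -915*(-80) = 73200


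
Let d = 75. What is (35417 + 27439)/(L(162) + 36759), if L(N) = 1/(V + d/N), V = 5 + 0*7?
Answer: 6180840/3614653 ≈ 1.7099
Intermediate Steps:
V = 5 (V = 5 + 0 = 5)
L(N) = 1/(5 + 75/N)
(35417 + 27439)/(L(162) + 36759) = (35417 + 27439)/((⅕)*162/(15 + 162) + 36759) = 62856/((⅕)*162/177 + 36759) = 62856/((⅕)*162*(1/177) + 36759) = 62856/(54/295 + 36759) = 62856/(10843959/295) = 62856*(295/10843959) = 6180840/3614653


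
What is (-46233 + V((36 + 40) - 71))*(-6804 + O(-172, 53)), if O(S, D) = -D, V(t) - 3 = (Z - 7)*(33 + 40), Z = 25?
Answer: 307989012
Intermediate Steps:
V(t) = 1317 (V(t) = 3 + (25 - 7)*(33 + 40) = 3 + 18*73 = 3 + 1314 = 1317)
(-46233 + V((36 + 40) - 71))*(-6804 + O(-172, 53)) = (-46233 + 1317)*(-6804 - 1*53) = -44916*(-6804 - 53) = -44916*(-6857) = 307989012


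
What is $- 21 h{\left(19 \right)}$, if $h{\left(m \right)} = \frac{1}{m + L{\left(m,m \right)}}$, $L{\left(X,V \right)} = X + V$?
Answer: $- \frac{7}{19} \approx -0.36842$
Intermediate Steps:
$L{\left(X,V \right)} = V + X$
$h{\left(m \right)} = \frac{1}{3 m}$ ($h{\left(m \right)} = \frac{1}{m + \left(m + m\right)} = \frac{1}{m + 2 m} = \frac{1}{3 m}$)
$- 21 h{\left(19 \right)} = - 21 \frac{1}{3 \cdot 19} = - 21 \cdot \frac{1}{3} \cdot \frac{1}{19} = \left(-21\right) \frac{1}{57} = - \frac{7}{19}$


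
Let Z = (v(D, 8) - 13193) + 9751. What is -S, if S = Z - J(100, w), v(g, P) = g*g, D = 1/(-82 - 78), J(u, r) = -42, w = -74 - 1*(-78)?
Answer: 87039999/25600 ≈ 3400.0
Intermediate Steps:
w = 4 (w = -74 + 78 = 4)
D = -1/160 (D = 1/(-160) = -1/160 ≈ -0.0062500)
v(g, P) = g²
Z = -88115199/25600 (Z = ((-1/160)² - 13193) + 9751 = (1/25600 - 13193) + 9751 = -337740799/25600 + 9751 = -88115199/25600 ≈ -3442.0)
S = -87039999/25600 (S = -88115199/25600 - 1*(-42) = -88115199/25600 + 42 = -87039999/25600 ≈ -3400.0)
-S = -1*(-87039999/25600) = 87039999/25600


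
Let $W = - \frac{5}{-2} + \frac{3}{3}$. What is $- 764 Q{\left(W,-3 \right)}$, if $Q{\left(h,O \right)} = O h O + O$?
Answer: $-21774$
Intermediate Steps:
$W = \frac{7}{2}$ ($W = \left(-5\right) \left(- \frac{1}{2}\right) + 3 \cdot \frac{1}{3} = \frac{5}{2} + 1 = \frac{7}{2} \approx 3.5$)
$Q{\left(h,O \right)} = O + h O^{2}$ ($Q{\left(h,O \right)} = h O^{2} + O = O + h O^{2}$)
$- 764 Q{\left(W,-3 \right)} = - 764 \left(- 3 \left(1 - \frac{21}{2}\right)\right) = - 764 \left(\left(-3\right) \left(- \frac{19}{2}\right)\right) = \left(-764\right) \frac{57}{2} = -21774$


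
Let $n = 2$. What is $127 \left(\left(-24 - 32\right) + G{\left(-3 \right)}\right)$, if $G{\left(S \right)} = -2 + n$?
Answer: $-7112$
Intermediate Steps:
$G{\left(S \right)} = 0$ ($G{\left(S \right)} = -2 + 2 = 0$)
$127 \left(\left(-24 - 32\right) + G{\left(-3 \right)}\right) = 127 \left(\left(-24 - 32\right) + 0\right) = 127 \left(-56 + 0\right) = 127 \left(-56\right) = -7112$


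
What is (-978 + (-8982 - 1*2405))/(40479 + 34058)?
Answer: -12365/74537 ≈ -0.16589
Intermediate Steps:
(-978 + (-8982 - 1*2405))/(40479 + 34058) = (-978 + (-8982 - 2405))/74537 = (-978 - 11387)*(1/74537) = -12365*1/74537 = -12365/74537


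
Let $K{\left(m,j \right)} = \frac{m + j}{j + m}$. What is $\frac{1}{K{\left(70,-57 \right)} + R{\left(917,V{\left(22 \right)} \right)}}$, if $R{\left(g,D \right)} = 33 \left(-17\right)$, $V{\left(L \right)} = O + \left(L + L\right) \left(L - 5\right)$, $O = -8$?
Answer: $- \frac{1}{560} \approx -0.0017857$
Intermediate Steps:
$V{\left(L \right)} = -8 + 2 L \left(-5 + L\right)$ ($V{\left(L \right)} = -8 + \left(L + L\right) \left(L - 5\right) = -8 + 2 L \left(-5 + L\right)$)
$K{\left(m,j \right)} = 1$ ($K{\left(m,j \right)} = \frac{j + m}{j + m} = 1$)
$R{\left(g,D \right)} = -561$
$\frac{1}{K{\left(70,-57 \right)} + R{\left(917,V{\left(22 \right)} \right)}} = \frac{1}{1 - 561} = \frac{1}{-560} = - \frac{1}{560}$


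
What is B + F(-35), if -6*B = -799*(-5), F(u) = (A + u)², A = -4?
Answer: 5131/6 ≈ 855.17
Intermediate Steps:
F(u) = (-4 + u)²
B = -3995/6 (B = -(-799)*(-5)/6 = -⅙*3995 = -3995/6 ≈ -665.83)
B + F(-35) = -3995/6 + (-4 - 35)² = -3995/6 + (-39)² = -3995/6 + 1521 = 5131/6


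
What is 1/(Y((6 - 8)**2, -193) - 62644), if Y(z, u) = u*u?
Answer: -1/25395 ≈ -3.9378e-5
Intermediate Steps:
Y(z, u) = u**2
1/(Y((6 - 8)**2, -193) - 62644) = 1/((-193)**2 - 62644) = 1/(37249 - 62644) = 1/(-25395) = -1/25395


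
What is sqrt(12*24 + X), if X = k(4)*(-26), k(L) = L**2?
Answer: 8*I*sqrt(2) ≈ 11.314*I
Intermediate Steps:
X = -416 (X = 4**2*(-26) = 16*(-26) = -416)
sqrt(12*24 + X) = sqrt(12*24 - 416) = sqrt(288 - 416) = sqrt(-128) = 8*I*sqrt(2)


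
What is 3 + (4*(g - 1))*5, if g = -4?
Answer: -97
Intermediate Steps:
3 + (4*(g - 1))*5 = 3 + (4*(-4 - 1))*5 = 3 + (4*(-5))*5 = 3 - 20*5 = 3 - 100 = -97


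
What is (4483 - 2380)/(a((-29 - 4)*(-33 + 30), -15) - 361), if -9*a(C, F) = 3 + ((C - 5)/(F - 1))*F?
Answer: -16824/2969 ≈ -5.6666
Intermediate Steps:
a(C, F) = -⅓ - F*(-5 + C)/(9*(-1 + F)) (a(C, F) = -(3 + ((C - 5)/(F - 1))*F)/9 = -(3 + ((-5 + C)/(-1 + F))*F)/9 = -(3 + F*(-5 + C)/(-1 + F))/9 = -⅓ - F*(-5 + C)/(9*(-1 + F)))
(4483 - 2380)/(a((-29 - 4)*(-33 + 30), -15) - 361) = (4483 - 2380)/((3 + 2*(-15) - 1*(-29 - 4)*(-33 + 30)*(-15))/(9*(-1 - 15)) - 361) = 2103/((⅑)*(3 - 30 - 1*(-33*(-3))*(-15))/(-16) - 361) = 2103/((⅑)*(-1/16)*(3 - 30 - 1*99*(-15)) - 361) = 2103/((⅑)*(-1/16)*(3 - 30 + 1485) - 361) = 2103/((⅑)*(-1/16)*1458 - 361) = 2103/(-81/8 - 361) = 2103/(-2969/8) = 2103*(-8/2969) = -16824/2969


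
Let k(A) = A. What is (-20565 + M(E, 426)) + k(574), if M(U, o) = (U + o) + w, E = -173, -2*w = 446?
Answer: -19961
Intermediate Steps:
w = -223 (w = -½*446 = -223)
M(U, o) = -223 + U + o (M(U, o) = (U + o) - 223 = -223 + U + o)
(-20565 + M(E, 426)) + k(574) = (-20565 + (-223 - 173 + 426)) + 574 = (-20565 + 30) + 574 = -20535 + 574 = -19961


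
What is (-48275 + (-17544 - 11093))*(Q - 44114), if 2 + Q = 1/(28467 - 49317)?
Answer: 35372544120056/10425 ≈ 3.3930e+9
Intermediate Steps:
Q = -41701/20850 (Q = -2 + 1/(28467 - 49317) = -2 + 1/(-20850) = -2 - 1/20850 = -41701/20850 ≈ -2.0000)
(-48275 + (-17544 - 11093))*(Q - 44114) = (-48275 + (-17544 - 11093))*(-41701/20850 - 44114) = (-48275 - 28637)*(-919818601/20850) = -76912*(-919818601/20850) = 35372544120056/10425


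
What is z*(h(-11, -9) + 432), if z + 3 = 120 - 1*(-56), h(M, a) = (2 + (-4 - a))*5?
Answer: 80791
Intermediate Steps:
h(M, a) = -10 - 5*a (h(M, a) = (-2 - a)*5 = -10 - 5*a)
z = 173 (z = -3 + (120 - 1*(-56)) = -3 + (120 + 56) = -3 + 176 = 173)
z*(h(-11, -9) + 432) = 173*((-10 - 5*(-9)) + 432) = 173*((-10 + 45) + 432) = 173*(35 + 432) = 173*467 = 80791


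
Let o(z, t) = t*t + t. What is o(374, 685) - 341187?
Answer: 128723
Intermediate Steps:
o(z, t) = t + t**2 (o(z, t) = t**2 + t = t + t**2)
o(374, 685) - 341187 = 685*(1 + 685) - 341187 = 685*686 - 341187 = 469910 - 341187 = 128723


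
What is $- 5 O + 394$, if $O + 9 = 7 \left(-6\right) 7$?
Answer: $1909$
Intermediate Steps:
$O = -303$ ($O = -9 + 7 \left(-6\right) 7 = -9 - 294 = -303$)
$- 5 O + 394 = \left(-5\right) \left(-303\right) + 394 = 1515 + 394 = 1909$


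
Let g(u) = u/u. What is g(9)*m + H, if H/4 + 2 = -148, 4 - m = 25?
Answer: -621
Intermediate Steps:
m = -21 (m = 4 - 1*25 = 4 - 25 = -21)
H = -600 (H = -8 + 4*(-148) = -8 - 592 = -600)
g(u) = 1
g(9)*m + H = 1*(-21) - 600 = -21 - 600 = -621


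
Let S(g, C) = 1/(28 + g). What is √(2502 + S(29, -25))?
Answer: √8129055/57 ≈ 50.020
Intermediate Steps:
√(2502 + S(29, -25)) = √(2502 + 1/(28 + 29)) = √(2502 + 1/57) = √(142615/57) = √8129055/57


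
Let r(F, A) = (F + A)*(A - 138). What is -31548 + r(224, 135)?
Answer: -32625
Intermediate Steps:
r(F, A) = (-138 + A)*(A + F) (r(F, A) = (A + F)*(-138 + A) = (-138 + A)*(A + F))
-31548 + r(224, 135) = -31548 + (135**2 - 138*135 - 138*224 + 135*224) = -31548 + (18225 - 18630 - 30912 + 30240) = -31548 - 1077 = -32625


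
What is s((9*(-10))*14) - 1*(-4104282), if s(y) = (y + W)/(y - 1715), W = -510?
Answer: 2442048144/595 ≈ 4.1043e+6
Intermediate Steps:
s(y) = (-510 + y)/(-1715 + y) (s(y) = (y - 510)/(y - 1715) = (-510 + y)/(-1715 + y))
s((9*(-10))*14) - 1*(-4104282) = (-510 + (9*(-10))*14)/(-1715 + (9*(-10))*14) - 1*(-4104282) = (-510 - 90*14)/(-1715 - 90*14) + 4104282 = (-510 - 1260)/(-1715 - 1260) + 4104282 = -1770/(-2975) + 4104282 = -1/2975*(-1770) + 4104282 = 354/595 + 4104282 = 2442048144/595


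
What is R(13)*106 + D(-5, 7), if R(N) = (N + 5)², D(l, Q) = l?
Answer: 34339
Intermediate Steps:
R(N) = (5 + N)²
R(13)*106 + D(-5, 7) = (5 + 13)²*106 - 5 = 18²*106 - 5 = 324*106 - 5 = 34344 - 5 = 34339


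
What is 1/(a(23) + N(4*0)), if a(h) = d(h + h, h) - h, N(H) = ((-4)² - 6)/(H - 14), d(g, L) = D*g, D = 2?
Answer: 7/478 ≈ 0.014644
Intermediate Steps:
d(g, L) = 2*g
N(H) = 10/(-14 + H) (N(H) = (16 - 6)/(-14 + H) = 10/(-14 + H))
a(h) = 3*h (a(h) = 2*(h + h) - h = 2*(2*h) - h = 4*h - h = 3*h)
1/(a(23) + N(4*0)) = 1/(3*23 + 10/(-14 + 4*0)) = 1/(69 + 10/(-14 + 0)) = 1/(69 + 10/(-14)) = 1/(69 + 10*(-1/14)) = 1/(69 - 5/7) = 1/(478/7) = 7/478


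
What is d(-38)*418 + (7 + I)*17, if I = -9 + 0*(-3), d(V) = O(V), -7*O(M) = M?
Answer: 15646/7 ≈ 2235.1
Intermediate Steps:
O(M) = -M/7
d(V) = -V/7
I = -9 (I = -9 + 0 = -9)
d(-38)*418 + (7 + I)*17 = -1/7*(-38)*418 + (7 - 9)*17 = (38/7)*418 - 2*17 = 15884/7 - 34 = 15646/7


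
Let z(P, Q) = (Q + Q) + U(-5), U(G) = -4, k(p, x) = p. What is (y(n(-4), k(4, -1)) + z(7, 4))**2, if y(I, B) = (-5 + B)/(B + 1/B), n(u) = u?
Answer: 4096/289 ≈ 14.173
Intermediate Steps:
y(I, B) = (-5 + B)/(B + 1/B)
z(P, Q) = -4 + 2*Q (z(P, Q) = (Q + Q) - 4 = 2*Q - 4 = -4 + 2*Q)
(y(n(-4), k(4, -1)) + z(7, 4))**2 = (4*(-5 + 4)/(1 + 4**2) + (-4 + 2*4))**2 = (4*(-1)/(1 + 16) + (-4 + 8))**2 = (4*(-1)/17 + 4)**2 = (4*(1/17)*(-1) + 4)**2 = (-4/17 + 4)**2 = (64/17)**2 = 4096/289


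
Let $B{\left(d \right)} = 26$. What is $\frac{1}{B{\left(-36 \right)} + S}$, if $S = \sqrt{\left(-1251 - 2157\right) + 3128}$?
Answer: $\frac{13}{478} - \frac{i \sqrt{70}}{478} \approx 0.027197 - 0.017503 i$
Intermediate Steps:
$S = 2 i \sqrt{70}$ ($S = \sqrt{\left(-1251 - 2157\right) + 3128} = \sqrt{-3408 + 3128} = \sqrt{-280} = 2 i \sqrt{70} \approx 16.733 i$)
$\frac{1}{B{\left(-36 \right)} + S} = \frac{1}{26 + 2 i \sqrt{70}}$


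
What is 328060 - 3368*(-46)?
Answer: 482988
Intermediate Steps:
328060 - 3368*(-46) = 328060 - 1*(-154928) = 328060 + 154928 = 482988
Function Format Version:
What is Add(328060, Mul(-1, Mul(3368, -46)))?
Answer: 482988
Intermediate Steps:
Add(328060, Mul(-1, Mul(3368, -46))) = Add(328060, Mul(-1, -154928)) = Add(328060, 154928) = 482988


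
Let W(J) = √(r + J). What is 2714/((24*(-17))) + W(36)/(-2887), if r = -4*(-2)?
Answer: -1357/204 - 2*√11/2887 ≈ -6.6543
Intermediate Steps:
r = 8
W(J) = √(8 + J)
2714/((24*(-17))) + W(36)/(-2887) = 2714/((24*(-17))) + √(8 + 36)/(-2887) = 2714/(-408) + √44*(-1/2887) = 2714*(-1/408) + (2*√11)*(-1/2887) = -1357/204 - 2*√11/2887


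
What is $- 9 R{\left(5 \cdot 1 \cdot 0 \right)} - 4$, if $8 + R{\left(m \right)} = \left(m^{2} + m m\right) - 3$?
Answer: $95$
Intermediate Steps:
$R{\left(m \right)} = -11 + 2 m^{2}$ ($R{\left(m \right)} = -8 - \left(3 - m^{2} - m m\right) = -8 + \left(\left(m^{2} + m^{2}\right) - 3\right) = -8 + \left(2 m^{2} - 3\right) = -8 + \left(-3 + 2 m^{2}\right) = -11 + 2 m^{2}$)
$- 9 R{\left(5 \cdot 1 \cdot 0 \right)} - 4 = - 9 \left(-11 + 2 \left(5 \cdot 1 \cdot 0\right)^{2}\right) - 4 = - 9 \left(-11 + 2 \left(5 \cdot 0\right)^{2}\right) - 4 = - 9 \left(-11 + 2 \cdot 0^{2}\right) - 4 = - 9 \left(-11 + 2 \cdot 0\right) - 4 = - 9 \left(-11 + 0\right) - 4 = \left(-9\right) \left(-11\right) - 4 = 99 - 4 = 95$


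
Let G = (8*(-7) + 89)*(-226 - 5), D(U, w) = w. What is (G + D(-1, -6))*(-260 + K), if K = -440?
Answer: 5340300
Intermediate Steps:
G = -7623 (G = (-56 + 89)*(-231) = 33*(-231) = -7623)
(G + D(-1, -6))*(-260 + K) = (-7623 - 6)*(-260 - 440) = -7629*(-700) = 5340300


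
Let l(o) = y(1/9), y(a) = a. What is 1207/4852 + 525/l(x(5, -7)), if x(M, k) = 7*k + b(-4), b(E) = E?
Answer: 22926907/4852 ≈ 4725.3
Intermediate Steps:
x(M, k) = -4 + 7*k (x(M, k) = 7*k - 4 = -4 + 7*k)
l(o) = ⅑ (l(o) = 1/9 = 1*(⅑) = ⅑)
1207/4852 + 525/l(x(5, -7)) = 1207/4852 + 525/(⅑) = 1207*(1/4852) + 525*9 = 1207/4852 + 4725 = 22926907/4852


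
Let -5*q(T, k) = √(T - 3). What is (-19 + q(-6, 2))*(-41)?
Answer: 779 + 123*I/5 ≈ 779.0 + 24.6*I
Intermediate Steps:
q(T, k) = -√(-3 + T)/5 (q(T, k) = -√(T - 3)/5 = -√(-3 + T)/5)
(-19 + q(-6, 2))*(-41) = (-19 - √(-3 - 6)/5)*(-41) = (-19 - 3*I/5)*(-41) = 779 + 123*I/5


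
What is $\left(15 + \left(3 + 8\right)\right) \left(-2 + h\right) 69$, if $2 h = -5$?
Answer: $-8073$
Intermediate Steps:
$h = - \frac{5}{2}$ ($h = \frac{1}{2} \left(-5\right) = - \frac{5}{2} \approx -2.5$)
$\left(15 + \left(3 + 8\right)\right) \left(-2 + h\right) 69 = \left(15 + \left(3 + 8\right)\right) \left(-2 - \frac{5}{2}\right) 69 = \left(15 + 11\right) \left(- \frac{9}{2}\right) 69 = 26 \left(- \frac{9}{2}\right) 69 = \left(-117\right) 69 = -8073$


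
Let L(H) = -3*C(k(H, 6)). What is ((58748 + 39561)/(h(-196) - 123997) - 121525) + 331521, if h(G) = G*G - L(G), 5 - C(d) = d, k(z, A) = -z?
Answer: 18091897075/86154 ≈ 2.0999e+5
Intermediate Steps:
C(d) = 5 - d
L(H) = -15 - 3*H (L(H) = -3*(5 - (-1)*H) = -3*(5 + H) = -15 - 3*H)
h(G) = 15 + G**2 + 3*G (h(G) = G*G - (-15 - 3*G) = G**2 + (15 + 3*G) = 15 + G**2 + 3*G)
((58748 + 39561)/(h(-196) - 123997) - 121525) + 331521 = ((58748 + 39561)/((15 + (-196)**2 + 3*(-196)) - 123997) - 121525) + 331521 = (98309/((15 + 38416 - 588) - 123997) - 121525) + 331521 = (98309/(37843 - 123997) - 121525) + 331521 = (98309/(-86154) - 121525) + 331521 = (98309*(-1/86154) - 121525) + 331521 = (-98309/86154 - 121525) + 331521 = -10469963159/86154 + 331521 = 18091897075/86154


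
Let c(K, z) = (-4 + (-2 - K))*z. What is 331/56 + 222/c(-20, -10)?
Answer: 173/40 ≈ 4.3250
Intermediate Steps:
c(K, z) = z*(-6 - K) (c(K, z) = (-6 - K)*z = z*(-6 - K))
331/56 + 222/c(-20, -10) = 331/56 + 222/((-1*(-10)*(6 - 20))) = 331*(1/56) + 222/((-1*(-10)*(-14))) = 331/56 + 222/(-140) = 331/56 + 222*(-1/140) = 331/56 - 111/70 = 173/40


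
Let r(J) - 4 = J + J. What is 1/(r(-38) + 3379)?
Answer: 1/3307 ≈ 0.00030239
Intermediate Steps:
r(J) = 4 + 2*J (r(J) = 4 + (J + J) = 4 + 2*J)
1/(r(-38) + 3379) = 1/((4 + 2*(-38)) + 3379) = 1/((4 - 76) + 3379) = 1/(-72 + 3379) = 1/3307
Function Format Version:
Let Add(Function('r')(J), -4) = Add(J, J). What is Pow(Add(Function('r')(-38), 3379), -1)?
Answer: Rational(1, 3307) ≈ 0.00030239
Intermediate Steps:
Function('r')(J) = Add(4, Mul(2, J)) (Function('r')(J) = Add(4, Add(J, J)) = Add(4, Mul(2, J)))
Pow(Add(Function('r')(-38), 3379), -1) = Pow(Add(Add(4, Mul(2, -38)), 3379), -1) = Pow(Add(Add(4, -76), 3379), -1) = Pow(Add(-72, 3379), -1) = Pow(3307, -1) = Rational(1, 3307)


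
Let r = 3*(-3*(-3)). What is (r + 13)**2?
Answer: 1600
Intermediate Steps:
r = 27 (r = 3*9 = 27)
(r + 13)**2 = (27 + 13)**2 = 40**2 = 1600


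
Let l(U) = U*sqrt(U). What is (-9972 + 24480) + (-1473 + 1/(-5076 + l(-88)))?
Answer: 86184968151/6611812 + 11*I*sqrt(22)/1652953 ≈ 13035.0 + 3.1214e-5*I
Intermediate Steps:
l(U) = U**(3/2)
(-9972 + 24480) + (-1473 + 1/(-5076 + l(-88))) = (-9972 + 24480) + (-1473 + 1/(-5076 + (-88)**(3/2))) = 14508 + (-1473 + 1/(-5076 - 176*I*sqrt(22))) = 13035 + 1/(-5076 - 176*I*sqrt(22))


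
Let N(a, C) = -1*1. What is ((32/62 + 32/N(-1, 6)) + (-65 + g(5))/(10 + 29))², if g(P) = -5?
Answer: 1618774756/1461681 ≈ 1107.5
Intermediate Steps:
N(a, C) = -1
((32/62 + 32/N(-1, 6)) + (-65 + g(5))/(10 + 29))² = ((32/62 + 32/(-1)) + (-65 - 5)/(10 + 29))² = ((32*(1/62) + 32*(-1)) - 70/39)² = ((16/31 - 32) - 70*1/39)² = (-976/31 - 70/39)² = (-40234/1209)² = 1618774756/1461681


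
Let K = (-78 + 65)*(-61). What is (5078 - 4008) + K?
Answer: 1863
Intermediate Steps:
K = 793 (K = -13*(-61) = 793)
(5078 - 4008) + K = (5078 - 4008) + 793 = 1070 + 793 = 1863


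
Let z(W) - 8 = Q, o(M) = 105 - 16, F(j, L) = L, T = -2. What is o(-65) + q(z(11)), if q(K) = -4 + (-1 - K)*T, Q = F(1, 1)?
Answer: 105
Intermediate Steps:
o(M) = 89
Q = 1
z(W) = 9 (z(W) = 8 + 1 = 9)
q(K) = -2 + 2*K (q(K) = -4 + (-1 - K)*(-2) = -4 + (2 + 2*K) = -2 + 2*K)
o(-65) + q(z(11)) = 89 + (-2 + 2*9) = 89 + (-2 + 18) = 89 + 16 = 105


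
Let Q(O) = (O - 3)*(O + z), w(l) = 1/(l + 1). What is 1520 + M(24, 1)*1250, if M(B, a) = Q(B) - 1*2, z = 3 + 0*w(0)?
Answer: 707770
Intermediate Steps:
w(l) = 1/(1 + l)
z = 3 (z = 3 + 0/(1 + 0) = 3 + 0/1 = 3 + 0*1 = 3 + 0 = 3)
Q(O) = (-3 + O)*(3 + O) (Q(O) = (O - 3)*(O + 3) = (-3 + O)*(3 + O))
M(B, a) = -11 + B**2 (M(B, a) = (-9 + B**2) - 1*2 = (-9 + B**2) - 2 = -11 + B**2)
1520 + M(24, 1)*1250 = 1520 + (-11 + 24**2)*1250 = 1520 + (-11 + 576)*1250 = 1520 + 565*1250 = 1520 + 706250 = 707770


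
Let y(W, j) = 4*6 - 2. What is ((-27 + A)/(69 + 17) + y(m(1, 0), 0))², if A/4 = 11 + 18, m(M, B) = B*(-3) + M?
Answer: 3924361/7396 ≈ 530.61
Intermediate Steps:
m(M, B) = M - 3*B (m(M, B) = -3*B + M = M - 3*B)
A = 116 (A = 4*(11 + 18) = 4*29 = 116)
y(W, j) = 22 (y(W, j) = 24 - 2 = 22)
((-27 + A)/(69 + 17) + y(m(1, 0), 0))² = ((-27 + 116)/(69 + 17) + 22)² = (89/86 + 22)² = (1981/86)² = 3924361/7396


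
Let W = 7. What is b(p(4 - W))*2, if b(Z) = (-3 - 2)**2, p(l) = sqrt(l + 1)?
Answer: 50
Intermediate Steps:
p(l) = sqrt(1 + l)
b(Z) = 25 (b(Z) = (-5)**2 = 25)
b(p(4 - W))*2 = 25*2 = 50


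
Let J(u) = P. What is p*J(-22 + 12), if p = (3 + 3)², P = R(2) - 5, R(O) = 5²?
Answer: 720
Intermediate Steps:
R(O) = 25
P = 20 (P = 25 - 5 = 20)
J(u) = 20
p = 36 (p = 6² = 36)
p*J(-22 + 12) = 36*20 = 720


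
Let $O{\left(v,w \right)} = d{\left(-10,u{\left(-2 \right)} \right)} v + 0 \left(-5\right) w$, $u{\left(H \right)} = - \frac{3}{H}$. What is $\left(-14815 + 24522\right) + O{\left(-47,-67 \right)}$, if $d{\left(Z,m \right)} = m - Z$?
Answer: $\frac{18333}{2} \approx 9166.5$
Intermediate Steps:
$O{\left(v,w \right)} = \frac{23 v}{2}$ ($O{\left(v,w \right)} = \left(- \frac{3}{-2} - -10\right) v + 0 \left(-5\right) w = \left(\left(-3\right) \left(- \frac{1}{2}\right) + 10\right) v + 0 w = \left(\frac{3}{2} + 10\right) v + 0 = \frac{23 v}{2} + 0 = \frac{23 v}{2}$)
$\left(-14815 + 24522\right) + O{\left(-47,-67 \right)} = \left(-14815 + 24522\right) + \frac{23}{2} \left(-47\right) = 9707 - \frac{1081}{2} = \frac{18333}{2}$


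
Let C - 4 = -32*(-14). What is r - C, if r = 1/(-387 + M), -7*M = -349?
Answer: -1066727/2360 ≈ -452.00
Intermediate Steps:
M = 349/7 (M = -⅐*(-349) = 349/7 ≈ 49.857)
C = 452 (C = 4 - 32*(-14) = 4 + 448 = 452)
r = -7/2360 (r = 1/(-387 + 349/7) = 1/(-2360/7) = -7/2360 ≈ -0.0029661)
r - C = -7/2360 - 1*452 = -7/2360 - 452 = -1066727/2360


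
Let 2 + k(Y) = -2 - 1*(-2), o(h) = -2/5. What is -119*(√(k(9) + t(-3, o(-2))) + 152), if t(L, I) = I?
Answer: -18088 - 238*I*√15/5 ≈ -18088.0 - 184.35*I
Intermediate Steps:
o(h) = -⅖ (o(h) = -2*⅕ = -⅖)
k(Y) = -2 (k(Y) = -2 + (-2 - 1*(-2)) = -2 + (-2 + 2) = -2 + 0 = -2)
-119*(√(k(9) + t(-3, o(-2))) + 152) = -119*(√(-2 - ⅖) + 152) = -119*(√(-12/5) + 152) = -119*(2*I*√15/5 + 152) = -119*(152 + 2*I*√15/5) = -18088 - 238*I*√15/5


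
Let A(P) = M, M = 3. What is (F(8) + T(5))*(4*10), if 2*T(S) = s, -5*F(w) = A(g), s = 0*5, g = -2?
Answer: -24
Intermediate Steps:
A(P) = 3
s = 0
F(w) = -3/5 (F(w) = -1/5*3 = -3/5)
T(S) = 0 (T(S) = (1/2)*0 = 0)
(F(8) + T(5))*(4*10) = (-3/5 + 0)*(4*10) = -3/5*40 = -24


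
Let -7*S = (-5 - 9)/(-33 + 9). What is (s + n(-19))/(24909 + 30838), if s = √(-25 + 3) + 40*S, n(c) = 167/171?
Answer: -403/9532737 + I*√22/55747 ≈ -4.2275e-5 + 8.4138e-5*I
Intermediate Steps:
S = -1/12 (S = -(-5 - 9)/(7*(-33 + 9)) = -(-2)/(-24) = -(-2)*(-1)/24 = -⅐*7/12 = -1/12 ≈ -0.083333)
n(c) = 167/171 (n(c) = 167*(1/171) = 167/171)
s = -10/3 + I*√22 (s = √(-25 + 3) + 40*(-1/12) = √(-22) - 10/3 = I*√22 - 10/3 = -10/3 + I*√22 ≈ -3.3333 + 4.6904*I)
(s + n(-19))/(24909 + 30838) = ((-10/3 + I*√22) + 167/171)/(24909 + 30838) = (-403/171 + I*√22)/55747 = (-403/171 + I*√22)*(1/55747) = -403/9532737 + I*√22/55747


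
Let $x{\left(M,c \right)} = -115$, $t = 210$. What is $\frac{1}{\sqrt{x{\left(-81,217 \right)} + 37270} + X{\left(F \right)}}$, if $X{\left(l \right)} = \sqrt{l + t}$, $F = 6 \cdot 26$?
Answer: $\frac{1}{\sqrt{366} + \sqrt{37155}} \approx 0.0047195$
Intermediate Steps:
$F = 156$
$X{\left(l \right)} = \sqrt{210 + l}$ ($X{\left(l \right)} = \sqrt{l + 210} = \sqrt{210 + l}$)
$\frac{1}{\sqrt{x{\left(-81,217 \right)} + 37270} + X{\left(F \right)}} = \frac{1}{\sqrt{-115 + 37270} + \sqrt{210 + 156}} = \frac{1}{\sqrt{37155} + \sqrt{366}} = \frac{1}{\sqrt{366} + \sqrt{37155}}$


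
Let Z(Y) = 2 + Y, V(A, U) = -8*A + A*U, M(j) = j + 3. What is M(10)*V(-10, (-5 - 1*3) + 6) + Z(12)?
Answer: 1314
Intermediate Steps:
M(j) = 3 + j
M(10)*V(-10, (-5 - 1*3) + 6) + Z(12) = (3 + 10)*(-10*(-8 + ((-5 - 1*3) + 6))) + (2 + 12) = 13*(-10*(-8 + ((-5 - 3) + 6))) + 14 = 13*(-10*(-8 + (-8 + 6))) + 14 = 13*(-10*(-8 - 2)) + 14 = 13*(-10*(-10)) + 14 = 13*100 + 14 = 1300 + 14 = 1314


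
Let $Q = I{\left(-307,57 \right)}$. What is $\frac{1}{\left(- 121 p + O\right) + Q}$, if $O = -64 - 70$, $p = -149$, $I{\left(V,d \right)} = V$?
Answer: $\frac{1}{17588} \approx 5.6857 \cdot 10^{-5}$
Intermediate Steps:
$O = -134$
$Q = -307$
$\frac{1}{\left(- 121 p + O\right) + Q} = \frac{1}{\left(\left(-121\right) \left(-149\right) - 134\right) - 307} = \frac{1}{\left(18029 - 134\right) - 307} = \frac{1}{17895 - 307} = \frac{1}{17588}$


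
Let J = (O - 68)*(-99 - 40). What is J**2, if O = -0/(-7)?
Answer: 89340304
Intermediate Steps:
O = 0 (O = -0*(-1)/7 = -5*0 = 0)
J = 9452 (J = (0 - 68)*(-99 - 40) = -68*(-139) = 9452)
J**2 = 9452**2 = 89340304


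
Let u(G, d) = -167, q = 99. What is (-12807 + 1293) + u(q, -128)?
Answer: -11681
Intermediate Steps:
(-12807 + 1293) + u(q, -128) = (-12807 + 1293) - 167 = -11514 - 167 = -11681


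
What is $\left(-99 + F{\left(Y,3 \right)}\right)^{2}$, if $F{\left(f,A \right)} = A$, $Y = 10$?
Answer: $9216$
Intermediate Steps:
$\left(-99 + F{\left(Y,3 \right)}\right)^{2} = \left(-99 + 3\right)^{2} = \left(-96\right)^{2} = 9216$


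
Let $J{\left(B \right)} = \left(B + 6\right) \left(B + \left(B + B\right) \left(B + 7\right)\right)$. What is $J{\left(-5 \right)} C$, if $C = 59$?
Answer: $-1475$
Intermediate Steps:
$J{\left(B \right)} = \left(6 + B\right) \left(B + 2 B \left(7 + B\right)\right)$
$J{\left(-5 \right)} C = - 5 \left(90 + 2 \left(-5\right)^{2} + 27 \left(-5\right)\right) 59 = - 5 \left(90 + 2 \cdot 25 - 135\right) 59 = - 5 \left(90 + 50 - 135\right) 59 = \left(-5\right) 5 \cdot 59 = \left(-25\right) 59 = -1475$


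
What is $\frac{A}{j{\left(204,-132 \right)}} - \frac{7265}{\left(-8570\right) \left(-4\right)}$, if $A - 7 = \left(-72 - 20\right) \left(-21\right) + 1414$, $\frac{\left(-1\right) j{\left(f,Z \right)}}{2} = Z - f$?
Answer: $\frac{393067}{82272} \approx 4.7776$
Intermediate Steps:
$j{\left(f,Z \right)} = - 2 Z + 2 f$ ($j{\left(f,Z \right)} = - 2 \left(Z - f\right) = - 2 Z + 2 f$)
$A = 3353$ ($A = 7 + \left(\left(-72 - 20\right) \left(-21\right) + 1414\right) = 7 + \left(\left(-92\right) \left(-21\right) + 1414\right) = 7 + \left(1932 + 1414\right) = 7 + 3346 = 3353$)
$\frac{A}{j{\left(204,-132 \right)}} - \frac{7265}{\left(-8570\right) \left(-4\right)} = \frac{3353}{\left(-2\right) \left(-132\right) + 2 \cdot 204} - \frac{7265}{\left(-8570\right) \left(-4\right)} = \frac{3353}{264 + 408} - \frac{7265}{34280} = \frac{3353}{672} - \frac{1453}{6856} = 3353 \cdot \frac{1}{672} - \frac{1453}{6856} = \frac{479}{96} - \frac{1453}{6856} = \frac{393067}{82272}$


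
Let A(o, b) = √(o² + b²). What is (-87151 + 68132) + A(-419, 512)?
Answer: -19019 + √437705 ≈ -18357.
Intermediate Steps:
A(o, b) = √(b² + o²)
(-87151 + 68132) + A(-419, 512) = (-87151 + 68132) + √(512² + (-419)²) = -19019 + √(262144 + 175561) = -19019 + √437705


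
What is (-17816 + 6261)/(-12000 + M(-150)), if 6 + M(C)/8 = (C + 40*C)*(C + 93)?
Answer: -11555/2792352 ≈ -0.0041381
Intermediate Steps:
M(C) = -48 + 328*C*(93 + C) (M(C) = -48 + 8*((C + 40*C)*(C + 93)) = -48 + 8*((41*C)*(93 + C)) = -48 + 8*(41*C*(93 + C)) = -48 + 328*C*(93 + C))
(-17816 + 6261)/(-12000 + M(-150)) = (-17816 + 6261)/(-12000 + (-48 + 328*(-150)² + 30504*(-150))) = -11555/(-12000 + (-48 + 328*22500 - 4575600)) = -11555/(-12000 + (-48 + 7380000 - 4575600)) = -11555/(-12000 + 2804352) = -11555/2792352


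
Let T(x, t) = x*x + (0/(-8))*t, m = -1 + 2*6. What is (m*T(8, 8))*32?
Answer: 22528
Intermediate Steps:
m = 11 (m = -1 + 12 = 11)
T(x, t) = x**2 (T(x, t) = x**2 + (0*(-1/8))*t = x**2 + 0*t = x**2 + 0 = x**2)
(m*T(8, 8))*32 = (11*8**2)*32 = (11*64)*32 = 704*32 = 22528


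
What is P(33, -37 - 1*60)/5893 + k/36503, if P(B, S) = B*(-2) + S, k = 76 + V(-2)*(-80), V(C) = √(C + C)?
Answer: -5502121/215112179 - 160*I/36503 ≈ -0.025578 - 0.0043832*I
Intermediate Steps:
V(C) = √2*√C (V(C) = √(2*C) = √2*√C)
k = 76 - 160*I (k = 76 + (√2*√(-2))*(-80) = 76 + (√2*(I*√2))*(-80) = 76 + (2*I)*(-80) = 76 - 160*I ≈ 76.0 - 160.0*I)
P(B, S) = S - 2*B (P(B, S) = -2*B + S = S - 2*B)
P(33, -37 - 1*60)/5893 + k/36503 = ((-37 - 1*60) - 2*33)/5893 + (76 - 160*I)/36503 = ((-37 - 60) - 66)*(1/5893) + (76 - 160*I)*(1/36503) = (-97 - 66)*(1/5893) + (76/36503 - 160*I/36503) = -163*1/5893 + (76/36503 - 160*I/36503) = -163/5893 + (76/36503 - 160*I/36503) = -5502121/215112179 - 160*I/36503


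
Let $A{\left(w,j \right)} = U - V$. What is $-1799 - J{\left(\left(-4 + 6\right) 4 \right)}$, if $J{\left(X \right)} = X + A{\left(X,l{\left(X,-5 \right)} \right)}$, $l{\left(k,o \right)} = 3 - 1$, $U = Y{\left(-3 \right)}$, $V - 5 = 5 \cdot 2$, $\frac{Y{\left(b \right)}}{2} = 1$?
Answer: $-1794$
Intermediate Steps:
$Y{\left(b \right)} = 2$ ($Y{\left(b \right)} = 2 \cdot 1 = 2$)
$V = 15$ ($V = 5 + 5 \cdot 2 = 5 + 10 = 15$)
$U = 2$
$l{\left(k,o \right)} = 2$
$A{\left(w,j \right)} = -13$ ($A{\left(w,j \right)} = 2 - 15 = -13$)
$J{\left(X \right)} = -13 + X$ ($J{\left(X \right)} = X - 13 = -13 + X$)
$-1799 - J{\left(\left(-4 + 6\right) 4 \right)} = -1799 - \left(-13 + \left(-4 + 6\right) 4\right) = -1799 - \left(-13 + 2 \cdot 4\right) = -1799 - \left(-13 + 8\right) = -1799 - -5 = -1799 + 5 = -1794$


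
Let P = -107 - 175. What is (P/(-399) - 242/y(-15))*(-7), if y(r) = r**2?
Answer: 11036/4275 ≈ 2.5815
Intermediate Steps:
P = -282
(P/(-399) - 242/y(-15))*(-7) = (-282/(-399) - 242/((-15)**2))*(-7) = (-282*(-1/399) - 242/225)*(-7) = (94/133 - 242*1/225)*(-7) = (94/133 - 242/225)*(-7) = -11036/29925*(-7) = 11036/4275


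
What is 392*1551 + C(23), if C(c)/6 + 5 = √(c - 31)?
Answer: 607962 + 12*I*√2 ≈ 6.0796e+5 + 16.971*I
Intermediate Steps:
C(c) = -30 + 6*√(-31 + c) (C(c) = -30 + 6*√(c - 31) = -30 + 6*√(-31 + c))
392*1551 + C(23) = 392*1551 + (-30 + 6*√(-31 + 23)) = 607992 + (-30 + 6*√(-8)) = 607992 + (-30 + 6*(2*I*√2)) = 607992 + (-30 + 12*I*√2) = 607962 + 12*I*√2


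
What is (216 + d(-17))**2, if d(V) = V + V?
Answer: 33124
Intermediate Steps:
d(V) = 2*V
(216 + d(-17))**2 = (216 + 2*(-17))**2 = (216 - 34)**2 = 182**2 = 33124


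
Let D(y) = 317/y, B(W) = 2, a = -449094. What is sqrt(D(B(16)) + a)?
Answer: I*sqrt(1795742)/2 ≈ 670.03*I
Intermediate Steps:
sqrt(D(B(16)) + a) = sqrt(317/2 - 449094) = sqrt(-897871/2) = I*sqrt(1795742)/2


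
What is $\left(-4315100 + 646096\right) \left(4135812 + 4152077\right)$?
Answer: $-30408297892556$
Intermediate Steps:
$\left(-4315100 + 646096\right) \left(4135812 + 4152077\right) = \left(-3669004\right) 8287889 = -30408297892556$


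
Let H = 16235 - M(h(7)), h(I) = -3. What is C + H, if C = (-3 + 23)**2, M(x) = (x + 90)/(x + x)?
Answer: 33299/2 ≈ 16650.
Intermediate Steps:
M(x) = (90 + x)/(2*x) (M(x) = (90 + x)/((2*x)) = (90 + x)*(1/(2*x)) = (90 + x)/(2*x))
C = 400 (C = 20**2 = 400)
H = 32499/2 (H = 16235 - (90 - 3)/(2*(-3)) = 16235 - (-1)*87/(2*3) = 16235 - 1*(-29/2) = 16235 + 29/2 = 32499/2 ≈ 16250.)
C + H = 400 + 32499/2 = 33299/2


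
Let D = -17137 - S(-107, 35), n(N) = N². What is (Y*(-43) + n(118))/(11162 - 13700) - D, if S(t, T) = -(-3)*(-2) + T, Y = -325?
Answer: 43539409/2538 ≈ 17155.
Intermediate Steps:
S(t, T) = -6 + T (S(t, T) = -3*2 + T = -6 + T)
D = -17166 (D = -17137 - (-6 + 35) = -17137 - 1*29 = -17137 - 29 = -17166)
(Y*(-43) + n(118))/(11162 - 13700) - D = (-325*(-43) + 118²)/(11162 - 13700) - 1*(-17166) = (13975 + 13924)/(-2538) + 17166 = 27899*(-1/2538) + 17166 = -27899/2538 + 17166 = 43539409/2538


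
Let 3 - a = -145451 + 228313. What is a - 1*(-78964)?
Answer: -3895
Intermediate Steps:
a = -82859 (a = 3 - (-145451 + 228313) = 3 - 1*82862 = 3 - 82862 = -82859)
a - 1*(-78964) = -82859 - 1*(-78964) = -82859 + 78964 = -3895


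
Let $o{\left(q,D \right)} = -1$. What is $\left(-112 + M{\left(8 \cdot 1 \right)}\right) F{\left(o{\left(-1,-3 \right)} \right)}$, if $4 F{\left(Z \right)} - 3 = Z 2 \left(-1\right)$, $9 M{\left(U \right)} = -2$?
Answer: $- \frac{2525}{18} \approx -140.28$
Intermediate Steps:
$M{\left(U \right)} = - \frac{2}{9}$ ($M{\left(U \right)} = \frac{1}{9} \left(-2\right) = - \frac{2}{9}$)
$F{\left(Z \right)} = \frac{3}{4} - \frac{Z}{2}$ ($F{\left(Z \right)} = \frac{3}{4} + \frac{Z 2 \left(-1\right)}{4} = \frac{3}{4} + \frac{2 Z \left(-1\right)}{4} = \frac{3}{4} + \frac{\left(-2\right) Z}{4} = \frac{3}{4} - \frac{Z}{2}$)
$\left(-112 + M{\left(8 \cdot 1 \right)}\right) F{\left(o{\left(-1,-3 \right)} \right)} = \left(-112 - \frac{2}{9}\right) \left(\frac{3}{4} - - \frac{1}{2}\right) = - \frac{1010 \left(\frac{3}{4} + \frac{1}{2}\right)}{9} = \left(- \frac{1010}{9}\right) \frac{5}{4} = - \frac{2525}{18}$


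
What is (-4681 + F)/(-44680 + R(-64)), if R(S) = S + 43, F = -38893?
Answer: 43574/44701 ≈ 0.97479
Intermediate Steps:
R(S) = 43 + S
(-4681 + F)/(-44680 + R(-64)) = (-4681 - 38893)/(-44680 + (43 - 64)) = -43574/(-44680 - 21) = -43574/(-44701) = -43574*(-1/44701) = 43574/44701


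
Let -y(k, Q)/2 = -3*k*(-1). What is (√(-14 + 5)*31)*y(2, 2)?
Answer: -1116*I ≈ -1116.0*I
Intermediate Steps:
y(k, Q) = -6*k (y(k, Q) = -2*(-3*k)*(-1) = -6*k)
(√(-14 + 5)*31)*y(2, 2) = (√(-14 + 5)*31)*(-6*2) = (√(-9)*31)*(-12) = ((3*I)*31)*(-12) = (93*I)*(-12) = -1116*I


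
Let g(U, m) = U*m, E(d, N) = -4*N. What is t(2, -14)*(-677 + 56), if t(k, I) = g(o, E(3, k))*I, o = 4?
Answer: -278208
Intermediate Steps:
t(k, I) = -16*I*k (t(k, I) = (4*(-4*k))*I = (-16*k)*I = -16*I*k)
t(2, -14)*(-677 + 56) = (-16*(-14)*2)*(-677 + 56) = 448*(-621) = -278208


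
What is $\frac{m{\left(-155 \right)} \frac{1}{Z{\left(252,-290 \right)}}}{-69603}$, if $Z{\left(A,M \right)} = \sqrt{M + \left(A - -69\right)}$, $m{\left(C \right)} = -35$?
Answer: $\frac{35 \sqrt{31}}{2157693} \approx 9.0315 \cdot 10^{-5}$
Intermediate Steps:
$Z{\left(A,M \right)} = \sqrt{69 + A + M}$ ($Z{\left(A,M \right)} = \sqrt{M + \left(A + 69\right)} = \sqrt{M + \left(69 + A\right)} = \sqrt{69 + A + M}$)
$\frac{m{\left(-155 \right)} \frac{1}{Z{\left(252,-290 \right)}}}{-69603} = \frac{\left(-35\right) \frac{1}{\sqrt{69 + 252 - 290}}}{-69603} = - \frac{35}{\sqrt{31}} \left(- \frac{1}{69603}\right) = - 35 \frac{\sqrt{31}}{31} \left(- \frac{1}{69603}\right) = - \frac{35 \sqrt{31}}{31} \left(- \frac{1}{69603}\right) = \frac{35 \sqrt{31}}{2157693}$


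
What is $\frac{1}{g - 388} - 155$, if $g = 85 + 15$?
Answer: $- \frac{44641}{288} \approx -155.0$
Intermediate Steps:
$g = 100$
$\frac{1}{g - 388} - 155 = \frac{1}{100 - 388} - 155 = \frac{1}{-288} - 155 = - \frac{1}{288} - 155 = - \frac{44641}{288}$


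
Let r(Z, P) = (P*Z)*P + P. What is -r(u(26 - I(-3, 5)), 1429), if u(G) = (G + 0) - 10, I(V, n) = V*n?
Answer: -63304700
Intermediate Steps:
u(G) = -10 + G (u(G) = G - 10 = -10 + G)
r(Z, P) = P + Z*P**2 (r(Z, P) = Z*P**2 + P = P + Z*P**2)
-r(u(26 - I(-3, 5)), 1429) = -1429*(1 + 1429*(-10 + (26 - (-3)*5))) = -1429*(1 + 1429*(-10 + (26 - 1*(-15)))) = -1429*(1 + 1429*(-10 + (26 + 15))) = -1429*(1 + 1429*(-10 + 41)) = -1429*(1 + 1429*31) = -1429*(1 + 44299) = -1429*44300 = -1*63304700 = -63304700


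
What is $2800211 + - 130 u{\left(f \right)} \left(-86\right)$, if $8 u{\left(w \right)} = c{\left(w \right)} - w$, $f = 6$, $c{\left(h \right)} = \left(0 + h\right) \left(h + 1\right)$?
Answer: $2850521$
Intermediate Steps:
$c{\left(h \right)} = h \left(1 + h\right)$
$u{\left(w \right)} = - \frac{w}{8} + \frac{w \left(1 + w\right)}{8}$ ($u{\left(w \right)} = \frac{w \left(1 + w\right) - w}{8} = \frac{- w + w \left(1 + w\right)}{8} = - \frac{w}{8} + \frac{w \left(1 + w\right)}{8}$)
$2800211 + - 130 u{\left(f \right)} \left(-86\right) = 2800211 + - 130 \frac{6^{2}}{8} \left(-86\right) = 2800211 + - 130 \cdot \frac{1}{8} \cdot 36 \left(-86\right) = 2800211 + \left(-130\right) \frac{9}{2} \left(-86\right) = 2800211 - -50310 = 2800211 + 50310 = 2850521$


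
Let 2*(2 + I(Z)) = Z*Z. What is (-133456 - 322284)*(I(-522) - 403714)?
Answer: 121898600760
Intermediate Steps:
I(Z) = -2 + Z²/2 (I(Z) = -2 + (Z*Z)/2 = -2 + Z²/2)
(-133456 - 322284)*(I(-522) - 403714) = (-133456 - 322284)*((-2 + (½)*(-522)²) - 403714) = -455740*((-2 + (½)*272484) - 403714) = -455740*((-2 + 136242) - 403714) = -455740*(136240 - 403714) = -455740*(-267474) = 121898600760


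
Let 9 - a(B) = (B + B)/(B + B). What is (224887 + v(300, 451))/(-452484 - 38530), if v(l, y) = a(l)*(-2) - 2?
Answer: -224869/491014 ≈ -0.45797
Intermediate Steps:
a(B) = 8 (a(B) = 9 - (B + B)/(B + B) = 9 - 2*B/(2*B) = 9 - 2*B*1/(2*B) = 9 - 1*1 = 9 - 1 = 8)
v(l, y) = -18 (v(l, y) = 8*(-2) - 2 = -16 - 2 = -18)
(224887 + v(300, 451))/(-452484 - 38530) = (224887 - 18)/(-452484 - 38530) = 224869/(-491014) = 224869*(-1/491014) = -224869/491014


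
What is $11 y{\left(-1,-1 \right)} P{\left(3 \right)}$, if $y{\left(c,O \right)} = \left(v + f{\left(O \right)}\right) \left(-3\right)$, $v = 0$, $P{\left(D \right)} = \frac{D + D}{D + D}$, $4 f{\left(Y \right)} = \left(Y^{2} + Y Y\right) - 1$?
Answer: $- \frac{33}{4} \approx -8.25$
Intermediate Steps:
$f{\left(Y \right)} = - \frac{1}{4} + \frac{Y^{2}}{2}$ ($f{\left(Y \right)} = \frac{\left(Y^{2} + Y Y\right) - 1}{4} = \frac{\left(Y^{2} + Y^{2}\right) - 1}{4} = \frac{2 Y^{2} - 1}{4} = \frac{-1 + 2 Y^{2}}{4} = - \frac{1}{4} + \frac{Y^{2}}{2}$)
$P{\left(D \right)} = 1$ ($P{\left(D \right)} = \frac{2 D}{2 D} = 2 D \frac{1}{2 D} = 1$)
$y{\left(c,O \right)} = \frac{3}{4} - \frac{3 O^{2}}{2}$ ($y{\left(c,O \right)} = \left(0 + \left(- \frac{1}{4} + \frac{O^{2}}{2}\right)\right) \left(-3\right) = \left(- \frac{1}{4} + \frac{O^{2}}{2}\right) \left(-3\right) = \frac{3}{4} - \frac{3 O^{2}}{2}$)
$11 y{\left(-1,-1 \right)} P{\left(3 \right)} = 11 \left(\frac{3}{4} - \frac{3 \left(-1\right)^{2}}{2}\right) 1 = 11 \left(\frac{3}{4} - \frac{3}{2}\right) 1 = 11 \left(- \frac{3}{4}\right) 1 = \left(- \frac{33}{4}\right) 1 = - \frac{33}{4}$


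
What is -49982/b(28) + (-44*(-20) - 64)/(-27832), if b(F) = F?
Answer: -12420731/6958 ≈ -1785.1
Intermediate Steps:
-49982/b(28) + (-44*(-20) - 64)/(-27832) = -49982/28 + (-44*(-20) - 64)/(-27832) = -49982*1/28 + (880 - 64)*(-1/27832) = -24991/14 + 816*(-1/27832) = -24991/14 - 102/3479 = -12420731/6958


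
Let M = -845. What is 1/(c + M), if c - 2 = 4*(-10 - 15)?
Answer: -1/943 ≈ -0.0010604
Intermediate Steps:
c = -98 (c = 2 + 4*(-10 - 15) = 2 + 4*(-25) = 2 - 100 = -98)
1/(c + M) = 1/(-98 - 845) = 1/(-943) = -1/943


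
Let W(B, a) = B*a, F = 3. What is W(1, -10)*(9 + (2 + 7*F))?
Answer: -320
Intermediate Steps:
W(1, -10)*(9 + (2 + 7*F)) = (1*(-10))*(9 + (2 + 7*3)) = -10*(9 + (2 + 21)) = -10*(9 + 23) = -10*32 = -320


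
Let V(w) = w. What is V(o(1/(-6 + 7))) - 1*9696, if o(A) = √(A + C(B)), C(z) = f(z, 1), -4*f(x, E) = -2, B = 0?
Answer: -9696 + √6/2 ≈ -9694.8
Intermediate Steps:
f(x, E) = ½ (f(x, E) = -¼*(-2) = ½)
C(z) = ½
o(A) = √(½ + A) (o(A) = √(A + ½) = √(½ + A))
V(o(1/(-6 + 7))) - 1*9696 = √(2 + 4/(-6 + 7))/2 - 1*9696 = √(2 + 4/1)/2 - 9696 = √(2 + 4*1)/2 - 9696 = √(2 + 4)/2 - 9696 = √6/2 - 9696 = -9696 + √6/2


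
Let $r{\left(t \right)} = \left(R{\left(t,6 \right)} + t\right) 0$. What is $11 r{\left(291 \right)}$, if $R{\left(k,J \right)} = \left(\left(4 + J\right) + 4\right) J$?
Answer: $0$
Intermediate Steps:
$R{\left(k,J \right)} = J \left(8 + J\right)$ ($R{\left(k,J \right)} = \left(8 + J\right) J = J \left(8 + J\right)$)
$r{\left(t \right)} = 0$ ($r{\left(t \right)} = \left(6 \left(8 + 6\right) + t\right) 0 = \left(6 \cdot 14 + t\right) 0 = \left(84 + t\right) 0 = 0$)
$11 r{\left(291 \right)} = 11 \cdot 0 = 0$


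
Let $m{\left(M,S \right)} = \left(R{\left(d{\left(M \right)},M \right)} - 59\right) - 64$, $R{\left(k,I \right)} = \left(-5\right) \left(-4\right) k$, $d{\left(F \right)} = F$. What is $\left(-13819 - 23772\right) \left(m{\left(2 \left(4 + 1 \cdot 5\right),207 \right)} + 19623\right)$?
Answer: $-746557260$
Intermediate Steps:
$R{\left(k,I \right)} = 20 k$
$m{\left(M,S \right)} = -123 + 20 M$ ($m{\left(M,S \right)} = \left(20 M - 59\right) - 64 = \left(-59 + 20 M\right) - 64 = -123 + 20 M$)
$\left(-13819 - 23772\right) \left(m{\left(2 \left(4 + 1 \cdot 5\right),207 \right)} + 19623\right) = \left(-13819 - 23772\right) \left(\left(-123 + 20 \cdot 2 \left(4 + 1 \cdot 5\right)\right) + 19623\right) = \left(-13819 - 23772\right) \left(\left(-123 + 20 \cdot 2 \left(4 + 5\right)\right) + 19623\right) = - 37591 \left(\left(-123 + 20 \cdot 2 \cdot 9\right) + 19623\right) = - 37591 \left(\left(-123 + 20 \cdot 18\right) + 19623\right) = - 37591 \left(\left(-123 + 360\right) + 19623\right) = - 37591 \left(237 + 19623\right) = \left(-37591\right) 19860 = -746557260$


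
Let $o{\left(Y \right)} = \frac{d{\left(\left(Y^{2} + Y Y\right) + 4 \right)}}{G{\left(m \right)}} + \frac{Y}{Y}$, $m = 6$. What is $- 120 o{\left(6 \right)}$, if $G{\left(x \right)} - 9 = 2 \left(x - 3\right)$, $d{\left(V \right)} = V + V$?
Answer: $-1336$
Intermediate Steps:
$d{\left(V \right)} = 2 V$
$G{\left(x \right)} = 3 + 2 x$ ($G{\left(x \right)} = 9 + 2 \left(x - 3\right) = 9 + 2 \left(-3 + x\right) = 9 + \left(-6 + 2 x\right) = 3 + 2 x$)
$o{\left(Y \right)} = \frac{23}{15} + \frac{4 Y^{2}}{15}$ ($o{\left(Y \right)} = \frac{2 \left(\left(Y^{2} + Y Y\right) + 4\right)}{3 + 2 \cdot 6} + \frac{Y}{Y} = \frac{2 \left(\left(Y^{2} + Y^{2}\right) + 4\right)}{3 + 12} + 1 = \frac{2 \left(2 Y^{2} + 4\right)}{15} + 1 = 2 \left(4 + 2 Y^{2}\right) \frac{1}{15} + 1 = \left(8 + 4 Y^{2}\right) \frac{1}{15} + 1 = \left(\frac{8}{15} + \frac{4 Y^{2}}{15}\right) + 1 = \frac{23}{15} + \frac{4 Y^{2}}{15}$)
$- 120 o{\left(6 \right)} = - 120 \left(\frac{23}{15} + \frac{4 \cdot 6^{2}}{15}\right) = - 120 \left(\frac{23}{15} + \frac{4}{15} \cdot 36\right) = - 120 \left(\frac{23}{15} + \frac{48}{5}\right) = \left(-120\right) \frac{167}{15} = -1336$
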